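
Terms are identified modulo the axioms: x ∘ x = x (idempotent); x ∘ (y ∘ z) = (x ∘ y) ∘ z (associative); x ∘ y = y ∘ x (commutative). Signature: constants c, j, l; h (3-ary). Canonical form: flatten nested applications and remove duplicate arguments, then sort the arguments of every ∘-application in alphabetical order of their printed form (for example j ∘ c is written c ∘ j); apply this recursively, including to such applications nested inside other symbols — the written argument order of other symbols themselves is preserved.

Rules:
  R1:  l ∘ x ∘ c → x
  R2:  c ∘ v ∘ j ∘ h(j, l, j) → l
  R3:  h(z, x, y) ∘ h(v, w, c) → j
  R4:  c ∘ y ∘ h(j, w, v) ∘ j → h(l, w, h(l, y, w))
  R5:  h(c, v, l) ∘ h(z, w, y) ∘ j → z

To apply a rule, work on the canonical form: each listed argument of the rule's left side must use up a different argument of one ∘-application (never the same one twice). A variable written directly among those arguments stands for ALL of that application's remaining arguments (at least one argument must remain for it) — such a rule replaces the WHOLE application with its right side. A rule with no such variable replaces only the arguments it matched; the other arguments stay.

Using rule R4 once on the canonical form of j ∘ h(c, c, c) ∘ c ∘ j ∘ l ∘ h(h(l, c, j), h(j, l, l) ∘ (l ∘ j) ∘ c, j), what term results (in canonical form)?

Canonical form:  c ∘ h(c, c, c) ∘ h(h(l, c, j), c ∘ h(j, l, l) ∘ j ∘ l, j) ∘ j ∘ l
Match R4:  consume c, h(j, l, l), j;  v := l, w := l, y := l
The extension variable absorbs all remaining arguments, so the whole application is rewritten.
Result:  c ∘ h(c, c, c) ∘ h(h(l, c, j), h(l, l, h(l, l, l)), j) ∘ j ∘ l

Answer: c ∘ h(c, c, c) ∘ h(h(l, c, j), h(l, l, h(l, l, l)), j) ∘ j ∘ l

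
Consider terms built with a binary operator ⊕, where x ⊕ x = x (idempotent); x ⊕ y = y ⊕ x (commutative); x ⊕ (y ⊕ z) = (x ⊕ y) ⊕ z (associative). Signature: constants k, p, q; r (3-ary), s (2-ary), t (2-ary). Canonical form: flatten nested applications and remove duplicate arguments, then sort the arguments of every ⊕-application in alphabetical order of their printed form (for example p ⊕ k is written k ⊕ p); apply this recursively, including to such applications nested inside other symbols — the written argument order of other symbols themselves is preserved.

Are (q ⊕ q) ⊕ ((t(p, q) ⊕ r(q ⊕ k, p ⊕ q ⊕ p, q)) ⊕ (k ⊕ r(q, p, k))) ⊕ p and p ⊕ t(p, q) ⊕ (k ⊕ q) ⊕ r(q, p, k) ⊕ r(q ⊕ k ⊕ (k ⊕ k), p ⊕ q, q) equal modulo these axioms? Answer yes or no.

Left:  (q ⊕ q) ⊕ ((t(p, q) ⊕ r(q ⊕ k, p ⊕ q ⊕ p, q)) ⊕ (k ⊕ r(q, p, k))) ⊕ p
  Flatten:  q ⊕ q ⊕ t(p, q) ⊕ r(q ⊕ k, p ⊕ q ⊕ p, q) ⊕ k ⊕ r(q, p, k) ⊕ p
  Inside:  r(q ⊕ k, p ⊕ q ⊕ p, q)  →  r(k ⊕ q, p ⊕ q, q)
  Idempotence:  drop duplicate q
  Sort arguments:  k ⊕ p ⊕ q ⊕ r(k ⊕ q, p ⊕ q, q) ⊕ r(q, p, k) ⊕ t(p, q)
Right:  p ⊕ t(p, q) ⊕ (k ⊕ q) ⊕ r(q, p, k) ⊕ r(q ⊕ k ⊕ (k ⊕ k), p ⊕ q, q)
  Un-nest:  p ⊕ t(p, q) ⊕ k ⊕ q ⊕ r(q, p, k) ⊕ r(q ⊕ k ⊕ (k ⊕ k), p ⊕ q, q)
  Canonicalize subterm:  r(q ⊕ k ⊕ (k ⊕ k), p ⊕ q, q)  →  r(k ⊕ q, p ⊕ q, q)
  Order the arguments:  k ⊕ p ⊕ q ⊕ r(k ⊕ q, p ⊕ q, q) ⊕ r(q, p, k) ⊕ t(p, q)

Answer: yes — both canonical forms are k ⊕ p ⊕ q ⊕ r(k ⊕ q, p ⊕ q, q) ⊕ r(q, p, k) ⊕ t(p, q)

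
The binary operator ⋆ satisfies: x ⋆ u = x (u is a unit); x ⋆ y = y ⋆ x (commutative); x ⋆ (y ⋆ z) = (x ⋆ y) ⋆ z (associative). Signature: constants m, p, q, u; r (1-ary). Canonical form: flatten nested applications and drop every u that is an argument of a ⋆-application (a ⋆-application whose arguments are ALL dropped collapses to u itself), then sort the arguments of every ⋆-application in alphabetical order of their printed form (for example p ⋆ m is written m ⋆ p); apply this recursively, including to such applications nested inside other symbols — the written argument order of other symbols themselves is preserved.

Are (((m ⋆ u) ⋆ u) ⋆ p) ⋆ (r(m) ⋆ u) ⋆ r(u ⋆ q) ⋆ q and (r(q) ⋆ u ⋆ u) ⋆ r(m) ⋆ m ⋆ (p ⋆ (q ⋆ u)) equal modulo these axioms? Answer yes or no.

Answer: yes — both canonical forms are m ⋆ p ⋆ q ⋆ r(m) ⋆ r(q)

Derivation:
Left:  (((m ⋆ u) ⋆ u) ⋆ p) ⋆ (r(m) ⋆ u) ⋆ r(u ⋆ q) ⋆ q
  Merge nested applications:  m ⋆ u ⋆ u ⋆ p ⋆ r(m) ⋆ u ⋆ r(u ⋆ q) ⋆ q
  Inside:  r(u ⋆ q)  →  r(q)
  Unit:  drop u (×3)
  Sort arguments:  m ⋆ p ⋆ q ⋆ r(m) ⋆ r(q)
Right:  (r(q) ⋆ u ⋆ u) ⋆ r(m) ⋆ m ⋆ (p ⋆ (q ⋆ u))
  Un-nest:  r(q) ⋆ u ⋆ u ⋆ r(m) ⋆ m ⋆ p ⋆ q ⋆ u
  Units out:  drop u (×3)
  Sort arguments:  m ⋆ p ⋆ q ⋆ r(m) ⋆ r(q)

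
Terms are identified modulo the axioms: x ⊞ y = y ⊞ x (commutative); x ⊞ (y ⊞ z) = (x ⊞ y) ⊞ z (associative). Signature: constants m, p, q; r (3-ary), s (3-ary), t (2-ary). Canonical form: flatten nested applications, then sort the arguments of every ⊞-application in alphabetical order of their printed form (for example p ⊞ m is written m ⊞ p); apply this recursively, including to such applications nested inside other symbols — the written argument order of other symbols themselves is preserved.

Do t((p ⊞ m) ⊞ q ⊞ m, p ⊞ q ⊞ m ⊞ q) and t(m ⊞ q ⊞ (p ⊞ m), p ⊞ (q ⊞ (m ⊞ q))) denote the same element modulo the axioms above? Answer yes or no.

Left:  t((p ⊞ m) ⊞ q ⊞ m, p ⊞ q ⊞ m ⊞ q)
  Work inside:  (p ⊞ m) ⊞ q ⊞ m
  Flatten:  p ⊞ m ⊞ q ⊞ m
  Order the arguments:  m ⊞ m ⊞ p ⊞ q
  Rebuild:  t(m ⊞ m ⊞ p ⊞ q, m ⊞ p ⊞ q ⊞ q)
Right:  t(m ⊞ q ⊞ (p ⊞ m), p ⊞ (q ⊞ (m ⊞ q)))
  Descend into:  p ⊞ (q ⊞ (m ⊞ q))
  Flatten:  p ⊞ q ⊞ m ⊞ q
  Order the arguments:  m ⊞ p ⊞ q ⊞ q
  Put back:  t(m ⊞ m ⊞ p ⊞ q, m ⊞ p ⊞ q ⊞ q)

Answer: yes — both canonical forms are t(m ⊞ m ⊞ p ⊞ q, m ⊞ p ⊞ q ⊞ q)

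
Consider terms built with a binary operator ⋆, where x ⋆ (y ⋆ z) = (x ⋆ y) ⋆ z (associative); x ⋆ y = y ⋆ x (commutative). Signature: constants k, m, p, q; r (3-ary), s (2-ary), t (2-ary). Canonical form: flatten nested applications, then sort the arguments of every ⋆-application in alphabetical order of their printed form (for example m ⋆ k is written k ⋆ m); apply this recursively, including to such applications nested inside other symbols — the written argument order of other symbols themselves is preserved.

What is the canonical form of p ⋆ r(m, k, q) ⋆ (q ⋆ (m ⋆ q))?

Un-nest:  p ⋆ r(m, k, q) ⋆ q ⋆ m ⋆ q
Sort arguments:  m ⋆ p ⋆ q ⋆ q ⋆ r(m, k, q)

Answer: m ⋆ p ⋆ q ⋆ q ⋆ r(m, k, q)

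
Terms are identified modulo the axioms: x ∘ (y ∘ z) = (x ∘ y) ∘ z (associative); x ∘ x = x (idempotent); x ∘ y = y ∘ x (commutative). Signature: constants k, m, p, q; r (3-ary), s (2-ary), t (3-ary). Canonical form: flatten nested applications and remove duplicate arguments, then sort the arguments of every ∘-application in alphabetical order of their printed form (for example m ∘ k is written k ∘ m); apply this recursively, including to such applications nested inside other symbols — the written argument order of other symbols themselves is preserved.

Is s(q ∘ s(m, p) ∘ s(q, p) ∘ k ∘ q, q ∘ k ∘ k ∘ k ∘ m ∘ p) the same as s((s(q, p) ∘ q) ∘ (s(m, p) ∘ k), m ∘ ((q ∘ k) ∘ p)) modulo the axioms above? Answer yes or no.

Left:  s(q ∘ s(m, p) ∘ s(q, p) ∘ k ∘ q, q ∘ k ∘ k ∘ k ∘ m ∘ p)
  Descend into:  q ∘ s(m, p) ∘ s(q, p) ∘ k ∘ q
  Deduplicate:  drop duplicate q
  Sort:  k ∘ q ∘ s(m, p) ∘ s(q, p)
  Rebuild:  s(k ∘ q ∘ s(m, p) ∘ s(q, p), k ∘ m ∘ p ∘ q)
Right:  s((s(q, p) ∘ q) ∘ (s(m, p) ∘ k), m ∘ ((q ∘ k) ∘ p))
  Descend into:  (s(q, p) ∘ q) ∘ (s(m, p) ∘ k)
  Un-nest:  s(q, p) ∘ q ∘ s(m, p) ∘ k
  Sort:  k ∘ q ∘ s(m, p) ∘ s(q, p)
  Reassemble:  s(k ∘ q ∘ s(m, p) ∘ s(q, p), k ∘ m ∘ p ∘ q)

Answer: yes — both canonical forms are s(k ∘ q ∘ s(m, p) ∘ s(q, p), k ∘ m ∘ p ∘ q)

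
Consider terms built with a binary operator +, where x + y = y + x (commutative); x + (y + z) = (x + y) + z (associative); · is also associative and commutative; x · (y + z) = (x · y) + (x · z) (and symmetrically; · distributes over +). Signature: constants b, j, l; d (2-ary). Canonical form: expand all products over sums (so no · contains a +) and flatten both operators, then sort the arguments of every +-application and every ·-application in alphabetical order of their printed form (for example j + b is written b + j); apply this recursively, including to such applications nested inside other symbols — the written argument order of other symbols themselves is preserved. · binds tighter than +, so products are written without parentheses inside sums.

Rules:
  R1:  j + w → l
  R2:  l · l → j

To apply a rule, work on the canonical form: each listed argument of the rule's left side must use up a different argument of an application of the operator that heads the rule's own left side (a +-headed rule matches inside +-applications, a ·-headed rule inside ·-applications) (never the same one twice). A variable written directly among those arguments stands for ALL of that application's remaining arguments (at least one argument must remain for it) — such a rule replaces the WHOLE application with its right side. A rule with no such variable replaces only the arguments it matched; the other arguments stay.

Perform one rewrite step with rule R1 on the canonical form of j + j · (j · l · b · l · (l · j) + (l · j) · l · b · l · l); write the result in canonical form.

Answer: l

Derivation:
Canonical form:  b · j · j · j · l · l · l + b · j · j · l · l · l · l + j
R1 matches:  uses j;  w := b · j · j · j · l · l · l + b · j · j · l · l · l · l
The variable takes the whole remainder — replace the entire application.
Result:  l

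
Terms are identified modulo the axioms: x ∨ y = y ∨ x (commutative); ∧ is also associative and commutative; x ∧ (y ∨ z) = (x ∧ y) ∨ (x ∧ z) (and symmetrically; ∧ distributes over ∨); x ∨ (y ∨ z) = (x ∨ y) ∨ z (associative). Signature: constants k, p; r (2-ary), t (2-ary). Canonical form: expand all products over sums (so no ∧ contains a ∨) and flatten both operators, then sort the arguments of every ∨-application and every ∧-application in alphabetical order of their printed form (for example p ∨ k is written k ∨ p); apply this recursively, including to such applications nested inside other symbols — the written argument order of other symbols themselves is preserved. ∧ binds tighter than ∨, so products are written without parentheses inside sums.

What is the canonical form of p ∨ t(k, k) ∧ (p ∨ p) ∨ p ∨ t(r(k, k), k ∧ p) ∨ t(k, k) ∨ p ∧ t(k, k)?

Distribute:  p ∨ p ∧ t(k, k) ∨ p ∧ t(k, k) ∨ p ∨ t(r(k, k), k ∧ p) ∨ t(k, k) ∨ p ∧ t(k, k)
Sort arguments:  p ∨ p ∨ p ∧ t(k, k) ∨ p ∧ t(k, k) ∨ p ∧ t(k, k) ∨ t(k, k) ∨ t(r(k, k), k ∧ p)

Answer: p ∨ p ∨ p ∧ t(k, k) ∨ p ∧ t(k, k) ∨ p ∧ t(k, k) ∨ t(k, k) ∨ t(r(k, k), k ∧ p)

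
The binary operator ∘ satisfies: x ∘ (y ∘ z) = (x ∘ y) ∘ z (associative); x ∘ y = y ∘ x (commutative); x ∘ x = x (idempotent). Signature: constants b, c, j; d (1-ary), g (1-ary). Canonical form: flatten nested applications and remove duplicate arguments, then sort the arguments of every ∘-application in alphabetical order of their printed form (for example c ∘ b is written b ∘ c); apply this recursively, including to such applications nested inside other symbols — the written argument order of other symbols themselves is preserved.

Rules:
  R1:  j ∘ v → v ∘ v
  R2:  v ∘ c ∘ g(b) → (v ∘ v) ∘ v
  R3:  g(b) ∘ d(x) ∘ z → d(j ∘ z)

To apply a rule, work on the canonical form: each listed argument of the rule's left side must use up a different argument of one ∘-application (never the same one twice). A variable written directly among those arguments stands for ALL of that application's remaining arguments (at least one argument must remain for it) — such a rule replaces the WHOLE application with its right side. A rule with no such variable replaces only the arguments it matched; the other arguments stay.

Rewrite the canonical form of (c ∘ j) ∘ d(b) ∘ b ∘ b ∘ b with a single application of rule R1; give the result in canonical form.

Canonical form:  b ∘ c ∘ d(b) ∘ j
Apply R1:  consuming j;  v := b ∘ c ∘ d(b)
The variable takes the whole remainder — replace the entire application.
Result:  b ∘ c ∘ d(b)

Answer: b ∘ c ∘ d(b)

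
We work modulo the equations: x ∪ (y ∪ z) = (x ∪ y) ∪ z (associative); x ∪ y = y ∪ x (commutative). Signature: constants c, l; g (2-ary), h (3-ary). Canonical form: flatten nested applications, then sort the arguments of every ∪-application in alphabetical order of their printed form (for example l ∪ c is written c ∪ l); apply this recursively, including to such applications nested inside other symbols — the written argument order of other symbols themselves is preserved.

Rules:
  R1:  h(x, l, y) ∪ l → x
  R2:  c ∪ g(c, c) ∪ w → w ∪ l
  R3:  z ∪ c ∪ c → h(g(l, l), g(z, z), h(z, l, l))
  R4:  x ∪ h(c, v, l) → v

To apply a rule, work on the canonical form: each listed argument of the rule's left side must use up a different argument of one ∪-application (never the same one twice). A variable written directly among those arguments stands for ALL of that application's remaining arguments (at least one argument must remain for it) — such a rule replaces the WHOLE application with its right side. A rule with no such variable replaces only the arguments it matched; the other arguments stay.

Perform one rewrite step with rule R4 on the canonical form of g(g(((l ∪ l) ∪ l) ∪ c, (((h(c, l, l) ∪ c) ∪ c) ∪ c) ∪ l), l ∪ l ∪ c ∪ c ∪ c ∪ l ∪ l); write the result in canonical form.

Answer: g(g(c ∪ l ∪ l ∪ l, l), c ∪ c ∪ c ∪ l ∪ l ∪ l ∪ l)

Derivation:
Canonical form:  g(g(c ∪ l ∪ l ∪ l, c ∪ c ∪ c ∪ h(c, l, l) ∪ l), c ∪ c ∪ c ∪ l ∪ l ∪ l ∪ l)
Match R4:  consume h(c, l, l);  v := l, x := c ∪ c ∪ c ∪ l
The variable takes the whole remainder — replace the entire application.
New term:  g(g(c ∪ l ∪ l ∪ l, l), c ∪ c ∪ c ∪ l ∪ l ∪ l ∪ l)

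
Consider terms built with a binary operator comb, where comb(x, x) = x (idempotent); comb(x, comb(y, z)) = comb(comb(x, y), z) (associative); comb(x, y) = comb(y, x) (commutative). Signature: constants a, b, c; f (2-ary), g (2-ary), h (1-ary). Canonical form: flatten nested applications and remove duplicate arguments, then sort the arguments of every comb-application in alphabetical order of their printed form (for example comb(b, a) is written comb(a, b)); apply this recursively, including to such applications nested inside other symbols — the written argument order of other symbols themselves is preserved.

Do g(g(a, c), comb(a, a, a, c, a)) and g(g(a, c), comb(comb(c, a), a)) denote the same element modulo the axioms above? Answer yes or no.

Answer: yes — both canonical forms are g(g(a, c), comb(a, c))

Derivation:
Left:  g(g(a, c), comb(a, a, a, c, a))
  Descend into:  comb(a, a, a, c, a)
  Drop duplicates:  drop duplicate a, a, a
  Sort:  comb(a, c)
  Put back:  g(g(a, c), comb(a, c))
Right:  g(g(a, c), comb(comb(c, a), a))
  Work inside:  comb(comb(c, a), a)
  Flatten:  comb(c, a, a)
  Drop duplicates:  drop duplicate a
  Sort arguments:  comb(a, c)
  Reassemble:  g(g(a, c), comb(a, c))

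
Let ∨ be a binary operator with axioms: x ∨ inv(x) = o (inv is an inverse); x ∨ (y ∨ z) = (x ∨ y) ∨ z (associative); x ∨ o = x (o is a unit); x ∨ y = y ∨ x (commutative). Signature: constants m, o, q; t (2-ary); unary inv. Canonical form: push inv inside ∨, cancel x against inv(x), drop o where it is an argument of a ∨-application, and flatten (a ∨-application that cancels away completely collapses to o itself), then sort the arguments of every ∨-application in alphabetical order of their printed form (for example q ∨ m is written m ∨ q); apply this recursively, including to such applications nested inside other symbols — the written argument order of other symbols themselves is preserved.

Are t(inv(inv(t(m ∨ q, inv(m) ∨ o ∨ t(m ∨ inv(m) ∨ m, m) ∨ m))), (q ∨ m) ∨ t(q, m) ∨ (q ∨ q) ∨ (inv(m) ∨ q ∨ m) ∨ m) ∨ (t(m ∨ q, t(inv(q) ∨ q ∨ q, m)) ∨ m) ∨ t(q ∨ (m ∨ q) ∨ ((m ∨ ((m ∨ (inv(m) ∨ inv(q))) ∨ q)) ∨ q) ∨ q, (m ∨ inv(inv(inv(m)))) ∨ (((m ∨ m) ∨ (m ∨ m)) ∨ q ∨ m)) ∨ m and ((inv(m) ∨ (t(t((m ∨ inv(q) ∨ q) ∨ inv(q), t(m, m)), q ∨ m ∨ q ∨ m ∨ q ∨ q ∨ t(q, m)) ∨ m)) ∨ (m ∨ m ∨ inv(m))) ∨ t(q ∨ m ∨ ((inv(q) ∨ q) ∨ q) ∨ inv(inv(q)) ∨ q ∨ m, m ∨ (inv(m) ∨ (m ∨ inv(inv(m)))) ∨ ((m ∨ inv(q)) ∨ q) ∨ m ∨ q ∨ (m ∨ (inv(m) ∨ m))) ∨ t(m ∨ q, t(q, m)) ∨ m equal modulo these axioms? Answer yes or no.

Left:  t(inv(inv(t(m ∨ q, inv(m) ∨ o ∨ t(m ∨ inv(m) ∨ m, m) ∨ m))), (q ∨ m) ∨ t(q, m) ∨ (q ∨ q) ∨ (inv(m) ∨ q ∨ m) ∨ m) ∨ (t(m ∨ q, t(inv(q) ∨ q ∨ q, m)) ∨ m) ∨ t(q ∨ (m ∨ q) ∨ ((m ∨ ((m ∨ (inv(m) ∨ inv(q))) ∨ q)) ∨ q) ∨ q, (m ∨ inv(inv(inv(m)))) ∨ (((m ∨ m) ∨ (m ∨ m)) ∨ q ∨ m)) ∨ m
  Push inv inside:  distribute inv over ∨ and collapse double inv
  Combine occurrences:  t(t(m ∨ q, t(m, m)), m ∨ m ∨ q ∨ q ∨ q ∨ q ∨ t(q, m)) ∨ t(m ∨ q, t(q, m)) ∨ m ∨ m ∨ t(m ∨ m ∨ q ∨ q ∨ q ∨ q, m ∨ m ∨ m ∨ m ∨ m ∨ q)
  Order the arguments:  m ∨ m ∨ t(m ∨ m ∨ q ∨ q ∨ q ∨ q, m ∨ m ∨ m ∨ m ∨ m ∨ q) ∨ t(m ∨ q, t(q, m)) ∨ t(t(m ∨ q, t(m, m)), m ∨ m ∨ q ∨ q ∨ q ∨ q ∨ t(q, m))
Right:  ((inv(m) ∨ (t(t((m ∨ inv(q) ∨ q) ∨ inv(q), t(m, m)), q ∨ m ∨ q ∨ m ∨ q ∨ q ∨ t(q, m)) ∨ m)) ∨ (m ∨ m ∨ inv(m))) ∨ t(q ∨ m ∨ ((inv(q) ∨ q) ∨ q) ∨ inv(inv(q)) ∨ q ∨ m, m ∨ (inv(m) ∨ (m ∨ inv(inv(m)))) ∨ ((m ∨ inv(q)) ∨ q) ∨ m ∨ q ∨ (m ∨ (inv(m) ∨ m))) ∨ t(m ∨ q, t(q, m)) ∨ m
  Push inv inside:  distribute inv over ∨ and collapse double inv
  Collect:  m ∨ m ∨ t(t(inv(q) ∨ m, t(m, m)), m ∨ m ∨ q ∨ q ∨ q ∨ q ∨ t(q, m)) ∨ t(m ∨ m ∨ q ∨ q ∨ q ∨ q, m ∨ m ∨ m ∨ m ∨ m ∨ q) ∨ t(m ∨ q, t(q, m))
  Sort:  m ∨ m ∨ t(m ∨ m ∨ q ∨ q ∨ q ∨ q, m ∨ m ∨ m ∨ m ∨ m ∨ q) ∨ t(m ∨ q, t(q, m)) ∨ t(t(inv(q) ∨ m, t(m, m)), m ∨ m ∨ q ∨ q ∨ q ∨ q ∨ t(q, m))

Answer: no — m ∨ m ∨ t(m ∨ m ∨ q ∨ q ∨ q ∨ q, m ∨ m ∨ m ∨ m ∨ m ∨ q) ∨ t(m ∨ q, t(q, m)) ∨ t(t(m ∨ q, t(m, m)), m ∨ m ∨ q ∨ q ∨ q ∨ q ∨ t(q, m)) vs m ∨ m ∨ t(m ∨ m ∨ q ∨ q ∨ q ∨ q, m ∨ m ∨ m ∨ m ∨ m ∨ q) ∨ t(m ∨ q, t(q, m)) ∨ t(t(inv(q) ∨ m, t(m, m)), m ∨ m ∨ q ∨ q ∨ q ∨ q ∨ t(q, m))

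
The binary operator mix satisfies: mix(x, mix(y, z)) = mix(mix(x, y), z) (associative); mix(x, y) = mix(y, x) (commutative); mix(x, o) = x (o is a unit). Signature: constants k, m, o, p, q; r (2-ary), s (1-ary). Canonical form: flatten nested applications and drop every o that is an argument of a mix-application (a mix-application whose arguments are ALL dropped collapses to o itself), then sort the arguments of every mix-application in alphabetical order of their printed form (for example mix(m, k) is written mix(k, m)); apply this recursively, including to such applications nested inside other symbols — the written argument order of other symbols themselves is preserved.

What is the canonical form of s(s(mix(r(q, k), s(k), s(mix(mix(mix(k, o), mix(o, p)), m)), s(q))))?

Work inside:  mix(r(q, k), s(k), s(mix(mix(mix(k, o), mix(o, p)), m)), s(q))
Inside:  s(mix(mix(mix(k, o), mix(o, p)), m))  →  s(mix(k, m, p))
Sort arguments:  mix(r(q, k), s(k), s(mix(k, m, p)), s(q))
Reassemble:  s(s(mix(r(q, k), s(k), s(mix(k, m, p)), s(q))))

Answer: s(s(mix(r(q, k), s(k), s(mix(k, m, p)), s(q))))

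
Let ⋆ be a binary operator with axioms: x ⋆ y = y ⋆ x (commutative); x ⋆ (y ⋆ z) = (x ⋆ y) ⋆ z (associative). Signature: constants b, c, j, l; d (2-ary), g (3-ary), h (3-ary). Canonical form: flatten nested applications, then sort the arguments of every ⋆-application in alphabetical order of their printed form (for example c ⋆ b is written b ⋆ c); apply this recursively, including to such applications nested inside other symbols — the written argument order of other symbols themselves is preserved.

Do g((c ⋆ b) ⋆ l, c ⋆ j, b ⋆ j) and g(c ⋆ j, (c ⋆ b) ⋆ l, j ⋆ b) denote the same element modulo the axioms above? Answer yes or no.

Answer: no — g(b ⋆ c ⋆ l, c ⋆ j, b ⋆ j) vs g(c ⋆ j, b ⋆ c ⋆ l, b ⋆ j)

Derivation:
Left:  g((c ⋆ b) ⋆ l, c ⋆ j, b ⋆ j)
  Focus inside:  (c ⋆ b) ⋆ l
  Un-nest:  c ⋆ b ⋆ l
  Order the arguments:  b ⋆ c ⋆ l
  Put back:  g(b ⋆ c ⋆ l, c ⋆ j, b ⋆ j)
Right:  g(c ⋆ j, (c ⋆ b) ⋆ l, j ⋆ b)
  Focus inside:  (c ⋆ b) ⋆ l
  Flatten:  c ⋆ b ⋆ l
  Sort arguments:  b ⋆ c ⋆ l
  Reassemble:  g(c ⋆ j, b ⋆ c ⋆ l, b ⋆ j)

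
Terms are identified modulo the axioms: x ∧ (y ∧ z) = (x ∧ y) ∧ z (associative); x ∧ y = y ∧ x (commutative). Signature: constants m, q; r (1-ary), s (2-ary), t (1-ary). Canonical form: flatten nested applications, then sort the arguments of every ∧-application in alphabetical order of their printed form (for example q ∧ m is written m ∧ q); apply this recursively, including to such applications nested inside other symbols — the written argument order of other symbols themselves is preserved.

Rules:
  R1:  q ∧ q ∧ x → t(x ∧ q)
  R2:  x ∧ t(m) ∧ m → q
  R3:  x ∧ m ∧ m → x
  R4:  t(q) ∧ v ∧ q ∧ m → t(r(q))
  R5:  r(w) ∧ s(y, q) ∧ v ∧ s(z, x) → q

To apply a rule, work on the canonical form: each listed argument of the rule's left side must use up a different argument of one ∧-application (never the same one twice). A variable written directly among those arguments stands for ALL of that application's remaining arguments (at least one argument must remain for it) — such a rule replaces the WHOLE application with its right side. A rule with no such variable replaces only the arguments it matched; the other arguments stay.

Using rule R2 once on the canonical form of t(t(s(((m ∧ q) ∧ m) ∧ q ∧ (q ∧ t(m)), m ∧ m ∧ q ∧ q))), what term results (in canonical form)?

Answer: t(t(s(q, m ∧ m ∧ q ∧ q)))

Derivation:
Canonical form:  t(t(s(m ∧ m ∧ q ∧ q ∧ q ∧ t(m), m ∧ m ∧ q ∧ q)))
Apply R2:  consuming m, t(m);  x := m ∧ q ∧ q ∧ q
The variable takes the whole remainder — replace the entire application.
Result:  t(t(s(q, m ∧ m ∧ q ∧ q)))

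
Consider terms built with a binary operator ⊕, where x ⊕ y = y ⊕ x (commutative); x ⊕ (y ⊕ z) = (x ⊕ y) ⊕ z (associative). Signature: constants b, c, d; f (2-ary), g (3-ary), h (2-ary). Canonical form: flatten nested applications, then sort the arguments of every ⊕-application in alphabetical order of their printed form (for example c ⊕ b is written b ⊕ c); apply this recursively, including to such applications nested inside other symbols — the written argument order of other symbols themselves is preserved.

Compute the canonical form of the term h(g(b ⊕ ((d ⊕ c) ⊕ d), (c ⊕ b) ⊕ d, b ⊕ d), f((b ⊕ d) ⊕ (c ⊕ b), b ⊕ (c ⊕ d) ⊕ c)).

Answer: h(g(b ⊕ c ⊕ d ⊕ d, b ⊕ c ⊕ d, b ⊕ d), f(b ⊕ b ⊕ c ⊕ d, b ⊕ c ⊕ c ⊕ d))

Derivation:
Focus inside:  (b ⊕ d) ⊕ (c ⊕ b)
Merge nested applications:  b ⊕ d ⊕ c ⊕ b
Order the arguments:  b ⊕ b ⊕ c ⊕ d
Put back:  h(g(b ⊕ c ⊕ d ⊕ d, b ⊕ c ⊕ d, b ⊕ d), f(b ⊕ b ⊕ c ⊕ d, b ⊕ c ⊕ c ⊕ d))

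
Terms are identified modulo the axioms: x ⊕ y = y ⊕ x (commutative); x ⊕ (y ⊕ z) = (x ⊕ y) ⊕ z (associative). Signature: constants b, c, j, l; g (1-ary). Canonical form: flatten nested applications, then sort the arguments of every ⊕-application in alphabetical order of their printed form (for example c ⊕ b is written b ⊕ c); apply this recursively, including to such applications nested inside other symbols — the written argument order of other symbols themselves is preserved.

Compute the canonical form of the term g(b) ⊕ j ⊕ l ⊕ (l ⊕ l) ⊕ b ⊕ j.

Answer: b ⊕ g(b) ⊕ j ⊕ j ⊕ l ⊕ l ⊕ l

Derivation:
Merge nested applications:  g(b) ⊕ j ⊕ l ⊕ l ⊕ l ⊕ b ⊕ j
Sort:  b ⊕ g(b) ⊕ j ⊕ j ⊕ l ⊕ l ⊕ l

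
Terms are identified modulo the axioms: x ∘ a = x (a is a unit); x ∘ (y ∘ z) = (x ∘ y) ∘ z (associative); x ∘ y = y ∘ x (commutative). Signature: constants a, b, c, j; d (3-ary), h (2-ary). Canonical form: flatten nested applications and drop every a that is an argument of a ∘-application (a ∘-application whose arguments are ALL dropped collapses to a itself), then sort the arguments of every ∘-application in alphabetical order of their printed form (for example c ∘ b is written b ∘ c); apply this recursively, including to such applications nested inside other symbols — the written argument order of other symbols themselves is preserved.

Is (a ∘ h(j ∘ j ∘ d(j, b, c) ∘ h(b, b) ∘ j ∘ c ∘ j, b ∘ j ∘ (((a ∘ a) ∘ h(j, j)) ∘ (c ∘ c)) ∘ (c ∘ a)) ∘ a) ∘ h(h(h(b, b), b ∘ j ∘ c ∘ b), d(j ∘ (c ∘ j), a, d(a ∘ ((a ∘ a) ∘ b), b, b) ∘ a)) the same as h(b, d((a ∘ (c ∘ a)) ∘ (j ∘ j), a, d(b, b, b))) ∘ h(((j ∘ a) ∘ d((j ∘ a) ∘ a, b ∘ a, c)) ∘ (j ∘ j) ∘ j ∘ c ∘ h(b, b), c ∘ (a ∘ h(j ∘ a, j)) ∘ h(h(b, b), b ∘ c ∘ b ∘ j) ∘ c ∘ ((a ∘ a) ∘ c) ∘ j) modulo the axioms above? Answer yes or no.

Answer: no — h(c ∘ d(j, b, c) ∘ h(b, b) ∘ j ∘ j ∘ j ∘ j, b ∘ c ∘ c ∘ c ∘ h(j, j) ∘ j) ∘ h(h(h(b, b), b ∘ b ∘ c ∘ j), d(c ∘ j ∘ j, a, d(b, b, b))) vs h(b, d(c ∘ j ∘ j, a, d(b, b, b))) ∘ h(c ∘ d(j, b, c) ∘ h(b, b) ∘ j ∘ j ∘ j ∘ j, c ∘ c ∘ c ∘ h(h(b, b), b ∘ b ∘ c ∘ j) ∘ h(j, j) ∘ j)

Derivation:
Left:  (a ∘ h(j ∘ j ∘ d(j, b, c) ∘ h(b, b) ∘ j ∘ c ∘ j, b ∘ j ∘ (((a ∘ a) ∘ h(j, j)) ∘ (c ∘ c)) ∘ (c ∘ a)) ∘ a) ∘ h(h(h(b, b), b ∘ j ∘ c ∘ b), d(j ∘ (c ∘ j), a, d(a ∘ ((a ∘ a) ∘ b), b, b) ∘ a))
  Un-nest:  a ∘ h(j ∘ j ∘ d(j, b, c) ∘ h(b, b) ∘ j ∘ c ∘ j, b ∘ j ∘ (((a ∘ a) ∘ h(j, j)) ∘ (c ∘ c)) ∘ (c ∘ a)) ∘ a ∘ h(h(h(b, b), b ∘ j ∘ c ∘ b), d(j ∘ (c ∘ j), a, d(a ∘ ((a ∘ a) ∘ b), b, b) ∘ a))
  Inside:  h(j ∘ j ∘ d(j, b, c) ∘ h(b, b) ∘ j ∘ c ∘ j, b ∘ j ∘ (((a ∘ a) ∘ h(j, j)) ∘ (c ∘ c)) ∘ (c ∘ a))  →  h(c ∘ d(j, b, c) ∘ h(b, b) ∘ j ∘ j ∘ j ∘ j, b ∘ c ∘ c ∘ c ∘ h(j, j) ∘ j)
  Inside:  h(h(h(b, b), b ∘ j ∘ c ∘ b), d(j ∘ (c ∘ j), a, d(a ∘ ((a ∘ a) ∘ b), b, b) ∘ a))  →  h(h(h(b, b), b ∘ b ∘ c ∘ j), d(c ∘ j ∘ j, a, d(b, b, b)))
  Units out:  drop a (×2)
  Sort arguments:  h(c ∘ d(j, b, c) ∘ h(b, b) ∘ j ∘ j ∘ j ∘ j, b ∘ c ∘ c ∘ c ∘ h(j, j) ∘ j) ∘ h(h(h(b, b), b ∘ b ∘ c ∘ j), d(c ∘ j ∘ j, a, d(b, b, b)))
Right:  h(b, d((a ∘ (c ∘ a)) ∘ (j ∘ j), a, d(b, b, b))) ∘ h(((j ∘ a) ∘ d((j ∘ a) ∘ a, b ∘ a, c)) ∘ (j ∘ j) ∘ j ∘ c ∘ h(b, b), c ∘ (a ∘ h(j ∘ a, j)) ∘ h(h(b, b), b ∘ c ∘ b ∘ j) ∘ c ∘ ((a ∘ a) ∘ c) ∘ j)
  Canonicalize subterm:  h(b, d((a ∘ (c ∘ a)) ∘ (j ∘ j), a, d(b, b, b)))  →  h(b, d(c ∘ j ∘ j, a, d(b, b, b)))
  Inside:  h(((j ∘ a) ∘ d((j ∘ a) ∘ a, b ∘ a, c)) ∘ (j ∘ j) ∘ j ∘ c ∘ h(b, b), c ∘ (a ∘ h(j ∘ a, j)) ∘ h(h(b, b), b ∘ c ∘ b ∘ j) ∘ c ∘ ((a ∘ a) ∘ c) ∘ j)  →  h(c ∘ d(j, b, c) ∘ h(b, b) ∘ j ∘ j ∘ j ∘ j, c ∘ c ∘ c ∘ h(h(b, b), b ∘ b ∘ c ∘ j) ∘ h(j, j) ∘ j)
  Sort arguments:  h(b, d(c ∘ j ∘ j, a, d(b, b, b))) ∘ h(c ∘ d(j, b, c) ∘ h(b, b) ∘ j ∘ j ∘ j ∘ j, c ∘ c ∘ c ∘ h(h(b, b), b ∘ b ∘ c ∘ j) ∘ h(j, j) ∘ j)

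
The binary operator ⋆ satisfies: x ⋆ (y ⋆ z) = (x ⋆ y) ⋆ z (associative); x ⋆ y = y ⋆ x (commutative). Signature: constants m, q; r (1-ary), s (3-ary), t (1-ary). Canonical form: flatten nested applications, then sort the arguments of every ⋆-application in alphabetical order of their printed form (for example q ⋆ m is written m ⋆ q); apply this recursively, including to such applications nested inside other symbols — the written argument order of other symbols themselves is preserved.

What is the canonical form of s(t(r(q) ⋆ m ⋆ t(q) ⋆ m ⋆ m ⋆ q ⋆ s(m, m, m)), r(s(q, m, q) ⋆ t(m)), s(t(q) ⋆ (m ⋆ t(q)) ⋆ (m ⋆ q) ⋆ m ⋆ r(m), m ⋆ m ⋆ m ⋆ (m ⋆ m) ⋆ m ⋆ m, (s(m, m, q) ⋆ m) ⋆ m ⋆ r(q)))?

Work inside:  t(q) ⋆ (m ⋆ t(q)) ⋆ (m ⋆ q) ⋆ m ⋆ r(m)
Un-nest:  t(q) ⋆ m ⋆ t(q) ⋆ m ⋆ q ⋆ m ⋆ r(m)
Order the arguments:  m ⋆ m ⋆ m ⋆ q ⋆ r(m) ⋆ t(q) ⋆ t(q)
Reassemble:  s(t(m ⋆ m ⋆ m ⋆ q ⋆ r(q) ⋆ s(m, m, m) ⋆ t(q)), r(s(q, m, q) ⋆ t(m)), s(m ⋆ m ⋆ m ⋆ q ⋆ r(m) ⋆ t(q) ⋆ t(q), m ⋆ m ⋆ m ⋆ m ⋆ m ⋆ m ⋆ m, m ⋆ m ⋆ r(q) ⋆ s(m, m, q)))

Answer: s(t(m ⋆ m ⋆ m ⋆ q ⋆ r(q) ⋆ s(m, m, m) ⋆ t(q)), r(s(q, m, q) ⋆ t(m)), s(m ⋆ m ⋆ m ⋆ q ⋆ r(m) ⋆ t(q) ⋆ t(q), m ⋆ m ⋆ m ⋆ m ⋆ m ⋆ m ⋆ m, m ⋆ m ⋆ r(q) ⋆ s(m, m, q)))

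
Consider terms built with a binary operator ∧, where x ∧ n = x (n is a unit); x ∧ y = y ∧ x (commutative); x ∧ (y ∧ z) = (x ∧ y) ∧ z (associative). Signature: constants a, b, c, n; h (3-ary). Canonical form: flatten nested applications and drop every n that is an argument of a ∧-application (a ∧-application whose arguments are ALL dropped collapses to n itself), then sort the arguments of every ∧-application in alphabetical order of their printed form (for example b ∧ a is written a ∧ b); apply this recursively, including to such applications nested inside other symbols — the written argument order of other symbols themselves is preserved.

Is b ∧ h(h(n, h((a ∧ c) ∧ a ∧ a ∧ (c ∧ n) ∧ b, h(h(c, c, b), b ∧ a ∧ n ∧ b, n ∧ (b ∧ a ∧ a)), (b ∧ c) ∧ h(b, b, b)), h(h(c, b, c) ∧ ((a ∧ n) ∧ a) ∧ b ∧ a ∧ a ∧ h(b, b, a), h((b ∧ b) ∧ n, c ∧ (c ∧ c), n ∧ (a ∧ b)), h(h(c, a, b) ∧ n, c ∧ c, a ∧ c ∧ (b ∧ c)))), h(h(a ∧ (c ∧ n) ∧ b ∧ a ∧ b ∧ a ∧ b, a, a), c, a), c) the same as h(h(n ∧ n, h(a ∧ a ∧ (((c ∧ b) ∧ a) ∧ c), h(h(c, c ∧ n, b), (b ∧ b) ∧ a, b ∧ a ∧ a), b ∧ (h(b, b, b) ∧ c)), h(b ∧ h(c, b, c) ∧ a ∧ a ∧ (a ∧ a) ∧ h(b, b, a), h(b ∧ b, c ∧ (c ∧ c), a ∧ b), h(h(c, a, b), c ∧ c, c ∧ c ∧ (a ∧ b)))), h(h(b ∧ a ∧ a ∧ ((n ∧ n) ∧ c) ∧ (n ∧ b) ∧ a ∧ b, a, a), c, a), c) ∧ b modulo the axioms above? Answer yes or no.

Left:  b ∧ h(h(n, h((a ∧ c) ∧ a ∧ a ∧ (c ∧ n) ∧ b, h(h(c, c, b), b ∧ a ∧ n ∧ b, n ∧ (b ∧ a ∧ a)), (b ∧ c) ∧ h(b, b, b)), h(h(c, b, c) ∧ ((a ∧ n) ∧ a) ∧ b ∧ a ∧ a ∧ h(b, b, a), h((b ∧ b) ∧ n, c ∧ (c ∧ c), n ∧ (a ∧ b)), h(h(c, a, b) ∧ n, c ∧ c, a ∧ c ∧ (b ∧ c)))), h(h(a ∧ (c ∧ n) ∧ b ∧ a ∧ b ∧ a ∧ b, a, a), c, a), c)
  Inside:  h(h(n, h((a ∧ c) ∧ a ∧ a ∧ (c ∧ n) ∧ b, h(h(c, c, b), b ∧ a ∧ n ∧ b, n ∧ (b ∧ a ∧ a)), (b ∧ c) ∧ h(b, b, b)), h(h(c, b, c) ∧ ((a ∧ n) ∧ a) ∧ b ∧ a ∧ a ∧ h(b, b, a), h((b ∧ b) ∧ n, c ∧ (c ∧ c), n ∧ (a ∧ b)), h(h(c, a, b) ∧ n, c ∧ c, a ∧ c ∧ (b ∧ c)))), h(h(a ∧ (c ∧ n) ∧ b ∧ a ∧ b ∧ a ∧ b, a, a), c, a), c)  →  h(h(n, h(a ∧ a ∧ a ∧ b ∧ c ∧ c, h(h(c, c, b), a ∧ b ∧ b, a ∧ a ∧ b), b ∧ c ∧ h(b, b, b)), h(a ∧ a ∧ a ∧ a ∧ b ∧ h(b, b, a) ∧ h(c, b, c), h(b ∧ b, c ∧ c ∧ c, a ∧ b), h(h(c, a, b), c ∧ c, a ∧ b ∧ c ∧ c))), h(h(a ∧ a ∧ a ∧ b ∧ b ∧ b ∧ c, a, a), c, a), c)
  Order the arguments:  b ∧ h(h(n, h(a ∧ a ∧ a ∧ b ∧ c ∧ c, h(h(c, c, b), a ∧ b ∧ b, a ∧ a ∧ b), b ∧ c ∧ h(b, b, b)), h(a ∧ a ∧ a ∧ a ∧ b ∧ h(b, b, a) ∧ h(c, b, c), h(b ∧ b, c ∧ c ∧ c, a ∧ b), h(h(c, a, b), c ∧ c, a ∧ b ∧ c ∧ c))), h(h(a ∧ a ∧ a ∧ b ∧ b ∧ b ∧ c, a, a), c, a), c)
Right:  h(h(n ∧ n, h(a ∧ a ∧ (((c ∧ b) ∧ a) ∧ c), h(h(c, c ∧ n, b), (b ∧ b) ∧ a, b ∧ a ∧ a), b ∧ (h(b, b, b) ∧ c)), h(b ∧ h(c, b, c) ∧ a ∧ a ∧ (a ∧ a) ∧ h(b, b, a), h(b ∧ b, c ∧ (c ∧ c), a ∧ b), h(h(c, a, b), c ∧ c, c ∧ c ∧ (a ∧ b)))), h(h(b ∧ a ∧ a ∧ ((n ∧ n) ∧ c) ∧ (n ∧ b) ∧ a ∧ b, a, a), c, a), c) ∧ b
  Inside:  h(h(n ∧ n, h(a ∧ a ∧ (((c ∧ b) ∧ a) ∧ c), h(h(c, c ∧ n, b), (b ∧ b) ∧ a, b ∧ a ∧ a), b ∧ (h(b, b, b) ∧ c)), h(b ∧ h(c, b, c) ∧ a ∧ a ∧ (a ∧ a) ∧ h(b, b, a), h(b ∧ b, c ∧ (c ∧ c), a ∧ b), h(h(c, a, b), c ∧ c, c ∧ c ∧ (a ∧ b)))), h(h(b ∧ a ∧ a ∧ ((n ∧ n) ∧ c) ∧ (n ∧ b) ∧ a ∧ b, a, a), c, a), c)  →  h(h(n, h(a ∧ a ∧ a ∧ b ∧ c ∧ c, h(h(c, c, b), a ∧ b ∧ b, a ∧ a ∧ b), b ∧ c ∧ h(b, b, b)), h(a ∧ a ∧ a ∧ a ∧ b ∧ h(b, b, a) ∧ h(c, b, c), h(b ∧ b, c ∧ c ∧ c, a ∧ b), h(h(c, a, b), c ∧ c, a ∧ b ∧ c ∧ c))), h(h(a ∧ a ∧ a ∧ b ∧ b ∧ b ∧ c, a, a), c, a), c)
  Order the arguments:  b ∧ h(h(n, h(a ∧ a ∧ a ∧ b ∧ c ∧ c, h(h(c, c, b), a ∧ b ∧ b, a ∧ a ∧ b), b ∧ c ∧ h(b, b, b)), h(a ∧ a ∧ a ∧ a ∧ b ∧ h(b, b, a) ∧ h(c, b, c), h(b ∧ b, c ∧ c ∧ c, a ∧ b), h(h(c, a, b), c ∧ c, a ∧ b ∧ c ∧ c))), h(h(a ∧ a ∧ a ∧ b ∧ b ∧ b ∧ c, a, a), c, a), c)

Answer: yes — both canonical forms are b ∧ h(h(n, h(a ∧ a ∧ a ∧ b ∧ c ∧ c, h(h(c, c, b), a ∧ b ∧ b, a ∧ a ∧ b), b ∧ c ∧ h(b, b, b)), h(a ∧ a ∧ a ∧ a ∧ b ∧ h(b, b, a) ∧ h(c, b, c), h(b ∧ b, c ∧ c ∧ c, a ∧ b), h(h(c, a, b), c ∧ c, a ∧ b ∧ c ∧ c))), h(h(a ∧ a ∧ a ∧ b ∧ b ∧ b ∧ c, a, a), c, a), c)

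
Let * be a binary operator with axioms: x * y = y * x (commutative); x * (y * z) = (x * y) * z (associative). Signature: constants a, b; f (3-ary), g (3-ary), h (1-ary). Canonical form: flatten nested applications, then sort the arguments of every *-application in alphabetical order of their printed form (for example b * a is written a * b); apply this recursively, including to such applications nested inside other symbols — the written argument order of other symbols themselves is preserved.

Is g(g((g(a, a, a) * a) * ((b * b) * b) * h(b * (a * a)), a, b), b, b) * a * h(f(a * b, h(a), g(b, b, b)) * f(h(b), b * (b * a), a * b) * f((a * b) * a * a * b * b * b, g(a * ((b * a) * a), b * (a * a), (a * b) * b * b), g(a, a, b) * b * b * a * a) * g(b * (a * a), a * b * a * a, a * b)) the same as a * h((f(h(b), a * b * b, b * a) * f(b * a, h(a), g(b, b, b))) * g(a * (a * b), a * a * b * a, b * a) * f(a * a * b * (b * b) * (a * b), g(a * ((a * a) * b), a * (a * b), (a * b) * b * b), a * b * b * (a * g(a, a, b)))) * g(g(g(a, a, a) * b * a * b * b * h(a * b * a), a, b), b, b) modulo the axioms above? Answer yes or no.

Left:  g(g((g(a, a, a) * a) * ((b * b) * b) * h(b * (a * a)), a, b), b, b) * a * h(f(a * b, h(a), g(b, b, b)) * f(h(b), b * (b * a), a * b) * f((a * b) * a * a * b * b * b, g(a * ((b * a) * a), b * (a * a), (a * b) * b * b), g(a, a, b) * b * b * a * a) * g(b * (a * a), a * b * a * a, a * b))
  Inside:  g(g((g(a, a, a) * a) * ((b * b) * b) * h(b * (a * a)), a, b), b, b)  →  g(g(a * b * b * b * g(a, a, a) * h(a * a * b), a, b), b, b)
  Canonicalize subterm:  h(f(a * b, h(a), g(b, b, b)) * f(h(b), b * (b * a), a * b) * f((a * b) * a * a * b * b * b, g(a * ((b * a) * a), b * (a * a), (a * b) * b * b), g(a, a, b) * b * b * a * a) * g(b * (a * a), a * b * a * a, a * b))  →  h(f(a * a * a * b * b * b * b, g(a * a * a * b, a * a * b, a * b * b * b), a * a * b * b * g(a, a, b)) * f(a * b, h(a), g(b, b, b)) * f(h(b), a * b * b, a * b) * g(a * a * b, a * a * a * b, a * b))
  Sort:  a * g(g(a * b * b * b * g(a, a, a) * h(a * a * b), a, b), b, b) * h(f(a * a * a * b * b * b * b, g(a * a * a * b, a * a * b, a * b * b * b), a * a * b * b * g(a, a, b)) * f(a * b, h(a), g(b, b, b)) * f(h(b), a * b * b, a * b) * g(a * a * b, a * a * a * b, a * b))
Right:  a * h((f(h(b), a * b * b, b * a) * f(b * a, h(a), g(b, b, b))) * g(a * (a * b), a * a * b * a, b * a) * f(a * a * b * (b * b) * (a * b), g(a * ((a * a) * b), a * (a * b), (a * b) * b * b), a * b * b * (a * g(a, a, b)))) * g(g(g(a, a, a) * b * a * b * b * h(a * b * a), a, b), b, b)
  Canonicalize subterm:  h((f(h(b), a * b * b, b * a) * f(b * a, h(a), g(b, b, b))) * g(a * (a * b), a * a * b * a, b * a) * f(a * a * b * (b * b) * (a * b), g(a * ((a * a) * b), a * (a * b), (a * b) * b * b), a * b * b * (a * g(a, a, b))))  →  h(f(a * a * a * b * b * b * b, g(a * a * a * b, a * a * b, a * b * b * b), a * a * b * b * g(a, a, b)) * f(a * b, h(a), g(b, b, b)) * f(h(b), a * b * b, a * b) * g(a * a * b, a * a * a * b, a * b))
  Canonicalize subterm:  g(g(g(a, a, a) * b * a * b * b * h(a * b * a), a, b), b, b)  →  g(g(a * b * b * b * g(a, a, a) * h(a * a * b), a, b), b, b)
  Sort:  a * g(g(a * b * b * b * g(a, a, a) * h(a * a * b), a, b), b, b) * h(f(a * a * a * b * b * b * b, g(a * a * a * b, a * a * b, a * b * b * b), a * a * b * b * g(a, a, b)) * f(a * b, h(a), g(b, b, b)) * f(h(b), a * b * b, a * b) * g(a * a * b, a * a * a * b, a * b))

Answer: yes — both canonical forms are a * g(g(a * b * b * b * g(a, a, a) * h(a * a * b), a, b), b, b) * h(f(a * a * a * b * b * b * b, g(a * a * a * b, a * a * b, a * b * b * b), a * a * b * b * g(a, a, b)) * f(a * b, h(a), g(b, b, b)) * f(h(b), a * b * b, a * b) * g(a * a * b, a * a * a * b, a * b))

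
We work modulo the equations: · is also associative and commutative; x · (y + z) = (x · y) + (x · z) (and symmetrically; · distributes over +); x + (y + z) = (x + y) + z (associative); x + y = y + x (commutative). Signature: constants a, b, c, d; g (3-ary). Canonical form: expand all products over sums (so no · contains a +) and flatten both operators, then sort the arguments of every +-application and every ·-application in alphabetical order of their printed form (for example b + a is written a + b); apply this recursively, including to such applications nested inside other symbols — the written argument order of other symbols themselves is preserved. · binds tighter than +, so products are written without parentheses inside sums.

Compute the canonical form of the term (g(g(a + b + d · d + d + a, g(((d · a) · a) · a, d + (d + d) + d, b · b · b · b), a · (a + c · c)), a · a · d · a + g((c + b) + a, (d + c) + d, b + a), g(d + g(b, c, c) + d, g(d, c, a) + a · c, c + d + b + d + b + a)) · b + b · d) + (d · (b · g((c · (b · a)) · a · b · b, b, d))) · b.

Distribute:  b · g(g(a + a + b + d + d · d, g(a · a · a · d, d + d + d + d, b · b · b · b), a · a + a · c · c), a · a · a · d + g(a + b + c, c + d + d, a + b), g(d + d + g(b, c, c), a · c + g(d, c, a), a + b + b + c + d + d)) + b · d + b · b · d · g(a · a · b · b · b · c, b, d)
Order the arguments:  b · b · d · g(a · a · b · b · b · c, b, d) + b · d + b · g(g(a + a + b + d + d · d, g(a · a · a · d, d + d + d + d, b · b · b · b), a · a + a · c · c), a · a · a · d + g(a + b + c, c + d + d, a + b), g(d + d + g(b, c, c), a · c + g(d, c, a), a + b + b + c + d + d))

Answer: b · b · d · g(a · a · b · b · b · c, b, d) + b · d + b · g(g(a + a + b + d + d · d, g(a · a · a · d, d + d + d + d, b · b · b · b), a · a + a · c · c), a · a · a · d + g(a + b + c, c + d + d, a + b), g(d + d + g(b, c, c), a · c + g(d, c, a), a + b + b + c + d + d))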